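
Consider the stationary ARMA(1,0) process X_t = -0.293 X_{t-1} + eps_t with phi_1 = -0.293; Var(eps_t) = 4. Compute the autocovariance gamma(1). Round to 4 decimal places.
\gamma(1) = -1.2821

Multiply the model equation by X_{t-k} and take expectations. With theta_0 = psi_0 = 1 and psi_j the MA(infinity) weights, this gives
  gamma(k) - sum_i phi_i gamma(k-i) = c_k,
  c_k = sigma^2 * sum_{j=k..q} theta_j psi_{j-k}   (c_k = 0 for k > q),
using gamma(-m) = gamma(m).
Pure AR (q = 0): c_0 = sigma^2 = 4, c_k = 0 for k >= 1.
Equations for k = 0 and k = 1 (AR order 1):
  gamma(0) = phi_1 gamma(1) + c_0
  gamma(1) = phi_1 gamma(0) + c_1
Substituting the second into the first: gamma(0) (1 - phi_1^2) = c_0 + phi_1 c_1, so
  gamma(0) = c_0 / (1 - phi_1^2) = 4 / (1 - (-0.293)^2) = 4 / 0.914151 = 4.375645.
  gamma(1) = phi_1 gamma(0) = (-0.293)(4.375645) = -1.282064.
Therefore gamma(1) = -1.2821 (to 4 decimal places).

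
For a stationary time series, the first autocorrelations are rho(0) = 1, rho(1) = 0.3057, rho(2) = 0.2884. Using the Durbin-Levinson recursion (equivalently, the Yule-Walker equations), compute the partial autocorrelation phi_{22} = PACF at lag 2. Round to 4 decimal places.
\phi_{22} = 0.2150

The PACF at lag k is phi_{kk}, the last component of the solution
to the Yule-Walker system G_k phi = r_k where
  (G_k)_{ij} = rho(|i - j|), (r_k)_i = rho(i), i,j = 1..k.
Equivalently, Durbin-Levinson gives phi_{kk} iteratively:
  phi_{11} = rho(1)
  phi_{kk} = [rho(k) - sum_{j=1..k-1} phi_{k-1,j} rho(k-j)]
            / [1 - sum_{j=1..k-1} phi_{k-1,j} rho(j)],
  phi_{k,j} = phi_{k-1,j} - phi_{kk} phi_{k-1,k-j},  j = 1..k-1.
Step k = 1:
  phi_11 = rho(1) = 0.3057.
Step k = 2:
  phi_22 = [rho(2) - phi_11 rho(1)] / [1 - phi_11 rho(1)] = [0.2884 - (0.3057)(0.3057)] / [1 - (0.3057)(0.3057)]
         = 0.19494751 / 0.90654751 = 0.215.
Therefore phi_{22} = 0.2150.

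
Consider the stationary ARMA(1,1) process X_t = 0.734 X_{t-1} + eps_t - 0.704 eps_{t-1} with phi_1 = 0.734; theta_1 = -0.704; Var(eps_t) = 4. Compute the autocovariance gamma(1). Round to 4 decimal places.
\gamma(1) = 0.1257

Multiply the model equation by X_{t-k} and take expectations. With theta_0 = psi_0 = 1 and psi_j the MA(infinity) weights, this gives
  gamma(k) - sum_i phi_i gamma(k-i) = c_k,
  c_k = sigma^2 * sum_{j=k..q} theta_j psi_{j-k}   (c_k = 0 for k > q),
using gamma(-m) = gamma(m).
psi-weights needed (psi_j = theta_j + sum_i phi_i psi_{j-i}):
  psi_1 = theta_1 + phi_1 = -0.704 + (0.734) = 0.03
Right-hand sides:
  c_0 = sigma^2 (1 + theta_1 psi_1) = 4 * (1 + (-0.704)(0.03)) = 4 * 0.97888 = 3.91552
  c_1 = sigma^2 theta_1 = 4 * (-0.704) = -2.816
  c_2 = 0
Equations for k = 0 and k = 1 (AR order 1):
  gamma(0) = phi_1 gamma(1) + c_0
  gamma(1) = phi_1 gamma(0) + c_1
Substituting the second into the first: gamma(0) (1 - phi_1^2) = c_0 + phi_1 c_1, so
  gamma(0) = (c_0 + phi_1 c_1) / (1 - phi_1^2) = (3.91552 + (0.734)(-2.816)) / (1 - (0.734)^2) = 1.848576 / 0.461244 = 4.007805.
  gamma(1) = phi_1 gamma(0) + c_1 = (0.734)(4.007805) + (-2.816) = 0.125729.
Therefore gamma(1) = 0.1257 (to 4 decimal places).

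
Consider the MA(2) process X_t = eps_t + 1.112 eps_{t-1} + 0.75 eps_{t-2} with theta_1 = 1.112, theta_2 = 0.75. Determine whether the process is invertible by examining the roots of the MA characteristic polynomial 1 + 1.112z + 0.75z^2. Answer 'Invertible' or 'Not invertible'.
\text{Invertible}

The MA(q) characteristic polynomial is P(z) = 1 + 1.112z + 0.75z^2.
Invertibility requires all roots to lie outside the unit circle, i.e. |z| > 1 for every root.
Set 1 + (1.112) z + (0.75) z^2 = 0, i.e. a z^2 + b z + c = 0 with a = 0.75, b = 1.112, c = 1.
Discriminant D = b^2 - 4ac = (1.112)^2 - 4*(0.75)*1 = 1.236544 - (3) = -1.763456.
D < 0, so the roots are the complex-conjugate pair z = (-b +/- i sqrt(-D)) / (2a) = -0.7413 +/- 0.8853i.
For a conjugate pair |z|^2 = z * conj(z) = (product of roots) = c/a = 1/(0.75) = 1.333333, so |z| = sqrt(1.333333) = 1.1547 for both roots.
Moduli of all roots: 1.1547, 1.1547.
All moduli strictly greater than 1? Yes.
Verdict: Invertible.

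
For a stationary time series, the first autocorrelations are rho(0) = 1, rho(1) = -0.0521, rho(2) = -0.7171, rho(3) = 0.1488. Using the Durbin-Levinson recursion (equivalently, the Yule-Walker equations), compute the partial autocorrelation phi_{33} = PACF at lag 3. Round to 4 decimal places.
\phi_{33} = 0.0981

The PACF at lag k is phi_{kk}, the last component of the solution
to the Yule-Walker system G_k phi = r_k where
  (G_k)_{ij} = rho(|i - j|), (r_k)_i = rho(i), i,j = 1..k.
Equivalently, Durbin-Levinson gives phi_{kk} iteratively:
  phi_{11} = rho(1)
  phi_{kk} = [rho(k) - sum_{j=1..k-1} phi_{k-1,j} rho(k-j)]
            / [1 - sum_{j=1..k-1} phi_{k-1,j} rho(j)],
  phi_{k,j} = phi_{k-1,j} - phi_{kk} phi_{k-1,k-j},  j = 1..k-1.
Step k = 1:
  phi_11 = rho(1) = -0.0521.
Step k = 2:
  phi_22 = [rho(2) - phi_11 rho(1)] / [1 - phi_11 rho(1)] = [-0.7171 - (-0.0521)(-0.0521)] / [1 - (-0.0521)(-0.0521)]
         = -0.71981441 / 0.99728559 = -0.721774.
  Update: phi_21 = phi_11 - phi_22 phi_11 = -0.0521 - (-0.721774)(-0.0521) = -0.089704.
Step k = 3:
  phi_33 = [rho(3) - phi_21 rho(2) - phi_22 rho(1)] / [1 - phi_21 rho(1) - phi_22 rho(2)]
    numerator   = 0.1488 - (-0.089704)(-0.7171) - (-0.721774)(-0.0521) = 0.04686857
    denominator = 1 - (-0.089704)(-0.0521) - (-0.721774)(-0.7171) = 0.47774255
  phi_33 = 0.04686857 / 0.47774255 = 0.0981.
Therefore phi_{33} = 0.0981.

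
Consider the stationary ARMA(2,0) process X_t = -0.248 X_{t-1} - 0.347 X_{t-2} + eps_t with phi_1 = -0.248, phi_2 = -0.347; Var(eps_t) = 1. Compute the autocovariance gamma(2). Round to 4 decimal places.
\gamma(2) = -0.3546

Multiply the model equation by X_{t-k} and take expectations. With theta_0 = psi_0 = 1 and psi_j the MA(infinity) weights, this gives
  gamma(k) - sum_i phi_i gamma(k-i) = c_k,
  c_k = sigma^2 * sum_{j=k..q} theta_j psi_{j-k}   (c_k = 0 for k > q),
using gamma(-m) = gamma(m).
Pure AR (q = 0): c_0 = sigma^2 = 1, c_k = 0 for k >= 1.
Equations for k = 0, 1, 2 (AR order 2, c_2 = 0):
  (E0) gamma(0) = phi_1 gamma(1) + phi_2 gamma(2) + c_0
  (E1) gamma(1) = phi_1 gamma(0) + phi_2 gamma(1) + c_1
  (E2) gamma(2) = phi_1 gamma(1) + phi_2 gamma(0)
From (E1): gamma(1) = A gamma(0) + B with
  A = phi_1 / (1 - phi_2) = -0.248 / 1.347 = -0.184113,   B = c_1 / (1 - phi_2) = 0 / 1.347 = 0.
Insert (E2) into (E0): gamma(0) (1 - phi_2^2) = phi_1 (1 + phi_2) gamma(1) + c_0.
  phi_1 (1 + phi_2) = (-0.248)(0.653) = -0.161944,   1 - phi_2^2 = 0.879591.
Replace gamma(1) by A gamma(0) + B and collect gamma(0):
  gamma(0) [0.879591 - (-0.161944)(-0.184113)] = c_0 = 1
  gamma(0) * 0.849775 = 1
  gamma(0) = 1 / 0.849775 = 1.176782.
  gamma(1) = A gamma(0) = (-0.184113)(1.176782) = -0.216661.
  gamma(2) = phi_1 gamma(1) + phi_2 gamma(0) = (-0.248)(-0.216661) + (-0.347)(1.176782) = -0.354612.
Therefore gamma(2) = -0.3546 (to 4 decimal places).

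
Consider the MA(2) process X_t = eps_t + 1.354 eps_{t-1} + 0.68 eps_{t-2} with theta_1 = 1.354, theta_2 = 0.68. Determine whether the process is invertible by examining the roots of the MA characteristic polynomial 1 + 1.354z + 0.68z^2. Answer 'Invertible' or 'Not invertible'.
\text{Invertible}

The MA(q) characteristic polynomial is P(z) = 1 + 1.354z + 0.68z^2.
Invertibility requires all roots to lie outside the unit circle, i.e. |z| > 1 for every root.
Set 1 + (1.354) z + (0.68) z^2 = 0, i.e. a z^2 + b z + c = 0 with a = 0.68, b = 1.354, c = 1.
Discriminant D = b^2 - 4ac = (1.354)^2 - 4*(0.68)*1 = 1.833316 - (2.72) = -0.886684.
D < 0, so the roots are the complex-conjugate pair z = (-b +/- i sqrt(-D)) / (2a) = -0.9956 +/- 0.6924i.
For a conjugate pair |z|^2 = z * conj(z) = (product of roots) = c/a = 1/(0.68) = 1.470588, so |z| = sqrt(1.470588) = 1.2127 for both roots.
Moduli of all roots: 1.2127, 1.2127.
All moduli strictly greater than 1? Yes.
Verdict: Invertible.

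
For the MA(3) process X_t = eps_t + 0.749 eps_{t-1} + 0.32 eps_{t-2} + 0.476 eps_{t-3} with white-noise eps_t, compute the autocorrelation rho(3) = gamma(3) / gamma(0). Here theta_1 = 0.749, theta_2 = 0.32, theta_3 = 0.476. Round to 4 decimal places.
\rho(3) = 0.2519

For an MA(q) process with theta_0 = 1, the autocovariance is
  gamma(k) = sigma^2 * sum_{i=0..q-k} theta_i * theta_{i+k},
and rho(k) = gamma(k) / gamma(0). Sigma^2 cancels.
  numerator   = (1)*(0.476) = 0.476.
  denominator = (1)^2 + (0.749)^2 + (0.32)^2 + (0.476)^2 = 1.889977.
  rho(3) = 0.476 / 1.889977 = 0.2519.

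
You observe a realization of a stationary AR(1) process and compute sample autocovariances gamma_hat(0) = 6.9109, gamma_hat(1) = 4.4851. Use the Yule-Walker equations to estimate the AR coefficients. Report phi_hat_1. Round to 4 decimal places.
\hat\phi_{1} = 0.6490

The Yule-Walker equations for an AR(p) process read, in matrix form,
  Gamma_p phi = r_p,   with   (Gamma_p)_{ij} = gamma(|i - j|),
                       (r_p)_i = gamma(i),   i,j = 1..p.
Substitute the sample gammas (Toeplitz matrix and right-hand side of size 1):
  Gamma_p = [[6.9109]]
  r_p     = [4.4851]
With p = 1 this is the single equation gamma(0) phi_1 = gamma(1):
  phi_hat_1 = gamma(1) / gamma(0) = 4.4851 / 6.9109 = 0.6490.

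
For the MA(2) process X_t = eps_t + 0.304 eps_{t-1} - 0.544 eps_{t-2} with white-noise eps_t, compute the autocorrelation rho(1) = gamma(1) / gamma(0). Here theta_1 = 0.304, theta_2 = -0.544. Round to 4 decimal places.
\rho(1) = 0.0998

For an MA(q) process with theta_0 = 1, the autocovariance is
  gamma(k) = sigma^2 * sum_{i=0..q-k} theta_i * theta_{i+k},
and rho(k) = gamma(k) / gamma(0). Sigma^2 cancels.
  numerator   = (1)*(0.304) + (0.304)*(-0.544) = 0.138624.
  denominator = (1)^2 + (0.304)^2 + (-0.544)^2 = 1.388352.
  rho(1) = 0.138624 / 1.388352 = 0.0998.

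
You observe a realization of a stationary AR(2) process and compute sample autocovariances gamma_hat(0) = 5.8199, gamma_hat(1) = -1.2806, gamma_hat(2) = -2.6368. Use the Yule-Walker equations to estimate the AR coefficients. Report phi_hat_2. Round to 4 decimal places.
\hat\phi_{2} = -0.5270

The Yule-Walker equations for an AR(p) process read, in matrix form,
  Gamma_p phi = r_p,   with   (Gamma_p)_{ij} = gamma(|i - j|),
                       (r_p)_i = gamma(i),   i,j = 1..p.
Substitute the sample gammas (Toeplitz matrix and right-hand side of size 2):
  Gamma_p = [[5.8199, -1.2806], [-1.2806, 5.8199]]
  r_p     = [-1.2806, -2.6368]
Written out:
  5.8199 phi_1 - 1.2806 phi_2 = -1.2806
  -1.2806 phi_1 + 5.8199 phi_2 = -2.6368
Solve by Cramer's rule:
  det = gamma(0)^2 - gamma(1)^2 = (5.8199)^2 - (-1.2806)^2 = 33.87123601 - 1.63993636 = 32.23129965
  phi_hat_1 = [gamma(1) gamma(0) - gamma(1) gamma(2)] / det = [(-1.2806)(5.8199) - (-1.2806)(-2.6368)] / 32.23129965 = -10.82965002 / 32.23129965 = -0.336
  phi_hat_2 = [gamma(0) gamma(2) - gamma(1)^2] / det = [(5.8199)(-2.6368) - (-1.2806)^2] / 32.23129965 = -16.98584868 / 32.23129965 = -0.527
So phi_hat = [-0.3360, -0.5270].
Therefore phi_hat_2 = -0.5270.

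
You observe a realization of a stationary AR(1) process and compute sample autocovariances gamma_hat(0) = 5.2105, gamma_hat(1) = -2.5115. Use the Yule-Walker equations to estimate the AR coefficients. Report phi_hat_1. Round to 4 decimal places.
\hat\phi_{1} = -0.4820

The Yule-Walker equations for an AR(p) process read, in matrix form,
  Gamma_p phi = r_p,   with   (Gamma_p)_{ij} = gamma(|i - j|),
                       (r_p)_i = gamma(i),   i,j = 1..p.
Substitute the sample gammas (Toeplitz matrix and right-hand side of size 1):
  Gamma_p = [[5.2105]]
  r_p     = [-2.5115]
With p = 1 this is the single equation gamma(0) phi_1 = gamma(1):
  phi_hat_1 = gamma(1) / gamma(0) = -2.5115 / 5.2105 = -0.4820.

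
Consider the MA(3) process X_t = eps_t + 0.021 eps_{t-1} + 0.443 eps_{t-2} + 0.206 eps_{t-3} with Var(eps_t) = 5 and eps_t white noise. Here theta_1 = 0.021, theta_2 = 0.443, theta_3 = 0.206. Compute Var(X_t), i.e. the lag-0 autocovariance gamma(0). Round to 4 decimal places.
\gamma(0) = 6.1956

For an MA(q) process X_t = eps_t + sum_i theta_i eps_{t-i} with
Var(eps_t) = sigma^2, the variance is
  gamma(0) = sigma^2 * (1 + sum_i theta_i^2).
  sum_i theta_i^2 = (0.021)^2 + (0.443)^2 + (0.206)^2 = 0.000441 + 0.196249 + 0.042436 = 0.239126.
  gamma(0) = 5 * (1 + 0.239126) = 5 * 1.239126 = 6.19563, which rounds to 6.1956.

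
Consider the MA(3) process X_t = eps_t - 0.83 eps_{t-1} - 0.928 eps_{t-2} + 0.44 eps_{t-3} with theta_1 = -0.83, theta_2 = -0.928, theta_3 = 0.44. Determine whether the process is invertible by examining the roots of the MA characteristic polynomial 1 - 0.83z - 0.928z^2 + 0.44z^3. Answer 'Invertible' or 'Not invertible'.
\text{Not invertible}

The MA(q) characteristic polynomial is P(z) = 1 - 0.83z - 0.928z^2 + 0.44z^3.
Invertibility requires all roots to lie outside the unit circle, i.e. |z| > 1 for every root.
Degree 3: look for a simple real root z0 first, then factor out (1 - z/z0) and solve the remaining quadratic.
Testing z0 = 2.5: P(2.5) = 1 + (-0.83)(2.5) + (-0.928)(2.5)^2 + (0.44)(2.5)^3
  = 1 + (-2.075) + (-5.8) + (6.875) = 0.  So z_0 = 2.5 is a root, |z_0| = 2.5.
Divide out the factor (1 - 0.4 z) = (1 - z/z0) (since 1/z0 = 0.4):
  P(z) = (1 - 0.4 z)(1 + (-0.43) z + (-1.1) z^2)
  [check: z-coef -0.43 - (0.4) = -0.83; z^2-coef -1.1 - (0.4)(-0.43) = -0.928; z^3-coef -(0.4)(-1.1) = 0.44.]
Remaining roots from the quadratic factor 1 + (-0.43) z + (-1.1) z^2:
  Set 1 + (-0.43) z + (-1.1) z^2 = 0, i.e. a z^2 + b z + c = 0 with a = -1.1, b = -0.43, c = 1.
  Discriminant D = b^2 - 4ac = (-0.43)^2 - 4*(-1.1)*1 = 0.1849 - (-4.4) = 4.5849.
  D >= 0, so the roots are real: z = (-b +/- sqrt(D)) / (2a) = (0.43 +/- 2.141238) / (-2.2).
    z_1 = (0.43 + 2.141238) / (-2.2) = -1.1687,   |z_1| = 1.1687.
    z_2 = (0.43 - 2.141238) / (-2.2) = 0.7778,   |z_2| = 0.7778.
Moduli of all roots: 2.5000, 1.1687, 0.7778.
All moduli strictly greater than 1? No.
Verdict: Not invertible.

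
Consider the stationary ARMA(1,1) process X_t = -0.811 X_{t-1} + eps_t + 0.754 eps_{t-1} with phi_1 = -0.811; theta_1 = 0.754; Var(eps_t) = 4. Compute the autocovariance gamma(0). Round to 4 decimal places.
\gamma(0) = 4.0380

Multiply the model equation by X_{t-k} and take expectations. With theta_0 = psi_0 = 1 and psi_j the MA(infinity) weights, this gives
  gamma(k) - sum_i phi_i gamma(k-i) = c_k,
  c_k = sigma^2 * sum_{j=k..q} theta_j psi_{j-k}   (c_k = 0 for k > q),
using gamma(-m) = gamma(m).
psi-weights needed (psi_j = theta_j + sum_i phi_i psi_{j-i}):
  psi_1 = theta_1 + phi_1 = 0.754 + (-0.811) = -0.057
Right-hand sides:
  c_0 = sigma^2 (1 + theta_1 psi_1) = 4 * (1 + (0.754)(-0.057)) = 4 * 0.957022 = 3.828088
  c_1 = sigma^2 theta_1 = 4 * (0.754) = 3.016
  c_2 = 0
Equations for k = 0 and k = 1 (AR order 1):
  gamma(0) = phi_1 gamma(1) + c_0
  gamma(1) = phi_1 gamma(0) + c_1
Substituting the second into the first: gamma(0) (1 - phi_1^2) = c_0 + phi_1 c_1, so
  gamma(0) = (c_0 + phi_1 c_1) / (1 - phi_1^2) = (3.828088 + (-0.811)(3.016)) / (1 - (-0.811)^2) = 1.382112 / 0.342279 = 4.037969.
Therefore gamma(0) = 4.0380 (to 4 decimal places).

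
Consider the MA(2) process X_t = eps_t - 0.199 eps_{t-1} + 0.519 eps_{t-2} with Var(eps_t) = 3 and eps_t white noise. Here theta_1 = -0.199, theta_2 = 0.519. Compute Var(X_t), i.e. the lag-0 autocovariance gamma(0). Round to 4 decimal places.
\gamma(0) = 3.9269

For an MA(q) process X_t = eps_t + sum_i theta_i eps_{t-i} with
Var(eps_t) = sigma^2, the variance is
  gamma(0) = sigma^2 * (1 + sum_i theta_i^2).
  sum_i theta_i^2 = (-0.199)^2 + (0.519)^2 = 0.039601 + 0.269361 = 0.308962.
  gamma(0) = 3 * (1 + 0.308962) = 3 * 1.308962 = 3.926886, which rounds to 3.9269.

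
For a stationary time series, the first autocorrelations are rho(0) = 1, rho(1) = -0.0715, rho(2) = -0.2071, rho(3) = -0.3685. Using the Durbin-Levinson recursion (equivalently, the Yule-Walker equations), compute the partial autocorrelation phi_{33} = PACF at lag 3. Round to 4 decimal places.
\phi_{33} = -0.4230

The PACF at lag k is phi_{kk}, the last component of the solution
to the Yule-Walker system G_k phi = r_k where
  (G_k)_{ij} = rho(|i - j|), (r_k)_i = rho(i), i,j = 1..k.
Equivalently, Durbin-Levinson gives phi_{kk} iteratively:
  phi_{11} = rho(1)
  phi_{kk} = [rho(k) - sum_{j=1..k-1} phi_{k-1,j} rho(k-j)]
            / [1 - sum_{j=1..k-1} phi_{k-1,j} rho(j)],
  phi_{k,j} = phi_{k-1,j} - phi_{kk} phi_{k-1,k-j},  j = 1..k-1.
Step k = 1:
  phi_11 = rho(1) = -0.0715.
Step k = 2:
  phi_22 = [rho(2) - phi_11 rho(1)] / [1 - phi_11 rho(1)] = [-0.2071 - (-0.0715)(-0.0715)] / [1 - (-0.0715)(-0.0715)]
         = -0.21221225 / 0.99488775 = -0.213303.
  Update: phi_21 = phi_11 - phi_22 phi_11 = -0.0715 - (-0.213303)(-0.0715) = -0.086751.
Step k = 3:
  phi_33 = [rho(3) - phi_21 rho(2) - phi_22 rho(1)] / [1 - phi_21 rho(1) - phi_22 rho(2)]
    numerator   = -0.3685 - (-0.086751)(-0.2071) - (-0.213303)(-0.0715) = -0.40171731
    denominator = 1 - (-0.086751)(-0.0715) - (-0.213303)(-0.2071) = 0.9496223
  phi_33 = -0.40171731 / 0.9496223 = -0.423.
Therefore phi_{33} = -0.4230.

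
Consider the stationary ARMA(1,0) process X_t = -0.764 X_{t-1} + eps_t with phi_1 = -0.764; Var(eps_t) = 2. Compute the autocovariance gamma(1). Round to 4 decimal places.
\gamma(1) = -3.6704

Multiply the model equation by X_{t-k} and take expectations. With theta_0 = psi_0 = 1 and psi_j the MA(infinity) weights, this gives
  gamma(k) - sum_i phi_i gamma(k-i) = c_k,
  c_k = sigma^2 * sum_{j=k..q} theta_j psi_{j-k}   (c_k = 0 for k > q),
using gamma(-m) = gamma(m).
Pure AR (q = 0): c_0 = sigma^2 = 2, c_k = 0 for k >= 1.
Equations for k = 0 and k = 1 (AR order 1):
  gamma(0) = phi_1 gamma(1) + c_0
  gamma(1) = phi_1 gamma(0) + c_1
Substituting the second into the first: gamma(0) (1 - phi_1^2) = c_0 + phi_1 c_1, so
  gamma(0) = c_0 / (1 - phi_1^2) = 2 / (1 - (-0.764)^2) = 2 / 0.416304 = 4.804182.
  gamma(1) = phi_1 gamma(0) = (-0.764)(4.804182) = -3.670395.
Therefore gamma(1) = -3.6704 (to 4 decimal places).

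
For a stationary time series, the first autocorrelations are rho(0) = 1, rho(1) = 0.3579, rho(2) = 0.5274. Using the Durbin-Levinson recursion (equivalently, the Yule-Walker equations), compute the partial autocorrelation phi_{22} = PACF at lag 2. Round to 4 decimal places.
\phi_{22} = 0.4580

The PACF at lag k is phi_{kk}, the last component of the solution
to the Yule-Walker system G_k phi = r_k where
  (G_k)_{ij} = rho(|i - j|), (r_k)_i = rho(i), i,j = 1..k.
Equivalently, Durbin-Levinson gives phi_{kk} iteratively:
  phi_{11} = rho(1)
  phi_{kk} = [rho(k) - sum_{j=1..k-1} phi_{k-1,j} rho(k-j)]
            / [1 - sum_{j=1..k-1} phi_{k-1,j} rho(j)],
  phi_{k,j} = phi_{k-1,j} - phi_{kk} phi_{k-1,k-j},  j = 1..k-1.
Step k = 1:
  phi_11 = rho(1) = 0.3579.
Step k = 2:
  phi_22 = [rho(2) - phi_11 rho(1)] / [1 - phi_11 rho(1)] = [0.5274 - (0.3579)(0.3579)] / [1 - (0.3579)(0.3579)]
         = 0.39930759 / 0.87190759 = 0.458.
Therefore phi_{22} = 0.4580.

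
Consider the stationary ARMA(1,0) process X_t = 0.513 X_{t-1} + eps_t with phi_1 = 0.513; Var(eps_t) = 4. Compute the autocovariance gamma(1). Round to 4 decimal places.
\gamma(1) = 2.7849

Multiply the model equation by X_{t-k} and take expectations. With theta_0 = psi_0 = 1 and psi_j the MA(infinity) weights, this gives
  gamma(k) - sum_i phi_i gamma(k-i) = c_k,
  c_k = sigma^2 * sum_{j=k..q} theta_j psi_{j-k}   (c_k = 0 for k > q),
using gamma(-m) = gamma(m).
Pure AR (q = 0): c_0 = sigma^2 = 4, c_k = 0 for k >= 1.
Equations for k = 0 and k = 1 (AR order 1):
  gamma(0) = phi_1 gamma(1) + c_0
  gamma(1) = phi_1 gamma(0) + c_1
Substituting the second into the first: gamma(0) (1 - phi_1^2) = c_0 + phi_1 c_1, so
  gamma(0) = c_0 / (1 - phi_1^2) = 4 / (1 - (0.513)^2) = 4 / 0.736831 = 5.428653.
  gamma(1) = phi_1 gamma(0) = (0.513)(5.428653) = 2.784899.
Therefore gamma(1) = 2.7849 (to 4 decimal places).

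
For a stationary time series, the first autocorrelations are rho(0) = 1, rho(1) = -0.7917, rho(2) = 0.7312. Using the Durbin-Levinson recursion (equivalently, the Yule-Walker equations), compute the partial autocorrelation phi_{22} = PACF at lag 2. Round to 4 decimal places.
\phi_{22} = 0.2798

The PACF at lag k is phi_{kk}, the last component of the solution
to the Yule-Walker system G_k phi = r_k where
  (G_k)_{ij} = rho(|i - j|), (r_k)_i = rho(i), i,j = 1..k.
Equivalently, Durbin-Levinson gives phi_{kk} iteratively:
  phi_{11} = rho(1)
  phi_{kk} = [rho(k) - sum_{j=1..k-1} phi_{k-1,j} rho(k-j)]
            / [1 - sum_{j=1..k-1} phi_{k-1,j} rho(j)],
  phi_{k,j} = phi_{k-1,j} - phi_{kk} phi_{k-1,k-j},  j = 1..k-1.
Step k = 1:
  phi_11 = rho(1) = -0.7917.
Step k = 2:
  phi_22 = [rho(2) - phi_11 rho(1)] / [1 - phi_11 rho(1)] = [0.7312 - (-0.7917)(-0.7917)] / [1 - (-0.7917)(-0.7917)]
         = 0.10441111 / 0.37321111 = 0.2798.
Therefore phi_{22} = 0.2798.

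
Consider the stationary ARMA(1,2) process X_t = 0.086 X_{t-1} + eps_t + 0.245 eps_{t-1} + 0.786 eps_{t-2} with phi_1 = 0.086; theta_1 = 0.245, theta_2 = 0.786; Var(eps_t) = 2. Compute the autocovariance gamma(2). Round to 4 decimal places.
\gamma(2) = 1.6852

Multiply the model equation by X_{t-k} and take expectations. With theta_0 = psi_0 = 1 and psi_j the MA(infinity) weights, this gives
  gamma(k) - sum_i phi_i gamma(k-i) = c_k,
  c_k = sigma^2 * sum_{j=k..q} theta_j psi_{j-k}   (c_k = 0 for k > q),
using gamma(-m) = gamma(m).
psi-weights needed (psi_j = theta_j + sum_i phi_i psi_{j-i}):
  psi_1 = theta_1 + phi_1 = 0.245 + (0.086) = 0.331
  psi_2 = theta_2 + phi_1 psi_1 = 0.786 + (0.086)(0.331) = 0.814466
Right-hand sides:
  c_0 = sigma^2 (1 + theta_1 psi_1 + theta_2 psi_2) = 2 * (1 + (0.245)(0.331) + (0.786)(0.814466)) = 2 * 1.721265 = 3.442531
  c_1 = sigma^2 (theta_1 + theta_2 psi_1) = 2 * (0.245 + (0.786)(0.331)) = 1.010332
  c_2 = sigma^2 theta_2 = 2 * (0.786) = 1.572
Equations for k = 0 and k = 1 (AR order 1):
  gamma(0) = phi_1 gamma(1) + c_0
  gamma(1) = phi_1 gamma(0) + c_1
Substituting the second into the first: gamma(0) (1 - phi_1^2) = c_0 + phi_1 c_1, so
  gamma(0) = (c_0 + phi_1 c_1) / (1 - phi_1^2) = (3.442531 + (0.086)(1.010332)) / (1 - (0.086)^2) = 3.529419 / 0.992604 = 3.555717.
  gamma(1) = phi_1 gamma(0) + c_1 = (0.086)(3.555717) + (1.010332) = 1.316124.
For k = 2: gamma(2) = phi_1 gamma(1) + c_2
  = (0.086)(1.316124) + (1.572) = 1.685187.
Therefore gamma(2) = 1.6852 (to 4 decimal places).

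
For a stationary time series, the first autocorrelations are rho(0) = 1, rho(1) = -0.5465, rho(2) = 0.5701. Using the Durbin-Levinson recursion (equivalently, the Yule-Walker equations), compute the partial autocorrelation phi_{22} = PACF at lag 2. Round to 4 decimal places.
\phi_{22} = 0.3870

The PACF at lag k is phi_{kk}, the last component of the solution
to the Yule-Walker system G_k phi = r_k where
  (G_k)_{ij} = rho(|i - j|), (r_k)_i = rho(i), i,j = 1..k.
Equivalently, Durbin-Levinson gives phi_{kk} iteratively:
  phi_{11} = rho(1)
  phi_{kk} = [rho(k) - sum_{j=1..k-1} phi_{k-1,j} rho(k-j)]
            / [1 - sum_{j=1..k-1} phi_{k-1,j} rho(j)],
  phi_{k,j} = phi_{k-1,j} - phi_{kk} phi_{k-1,k-j},  j = 1..k-1.
Step k = 1:
  phi_11 = rho(1) = -0.5465.
Step k = 2:
  phi_22 = [rho(2) - phi_11 rho(1)] / [1 - phi_11 rho(1)] = [0.5701 - (-0.5465)(-0.5465)] / [1 - (-0.5465)(-0.5465)]
         = 0.27143775 / 0.70133775 = 0.387.
Therefore phi_{22} = 0.3870.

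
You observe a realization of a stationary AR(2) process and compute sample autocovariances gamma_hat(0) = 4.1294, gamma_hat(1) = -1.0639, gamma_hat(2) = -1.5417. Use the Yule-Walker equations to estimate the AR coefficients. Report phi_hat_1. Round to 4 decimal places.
\hat\phi_{1} = -0.3790

The Yule-Walker equations for an AR(p) process read, in matrix form,
  Gamma_p phi = r_p,   with   (Gamma_p)_{ij} = gamma(|i - j|),
                       (r_p)_i = gamma(i),   i,j = 1..p.
Substitute the sample gammas (Toeplitz matrix and right-hand side of size 2):
  Gamma_p = [[4.1294, -1.0639], [-1.0639, 4.1294]]
  r_p     = [-1.0639, -1.5417]
Written out:
  4.1294 phi_1 - 1.0639 phi_2 = -1.0639
  -1.0639 phi_1 + 4.1294 phi_2 = -1.5417
Solve by Cramer's rule:
  det = gamma(0)^2 - gamma(1)^2 = (4.1294)^2 - (-1.0639)^2 = 17.05194436 - 1.13188321 = 15.92006115
  phi_hat_1 = [gamma(1) gamma(0) - gamma(1) gamma(2)] / det = [(-1.0639)(4.1294) - (-1.0639)(-1.5417)] / 15.92006115 = -6.03348329 / 15.92006115 = -0.379
  phi_hat_2 = [gamma(0) gamma(2) - gamma(1)^2] / det = [(4.1294)(-1.5417) - (-1.0639)^2] / 15.92006115 = -7.49817919 / 15.92006115 = -0.471
So phi_hat = [-0.3790, -0.4710].
Therefore phi_hat_1 = -0.3790.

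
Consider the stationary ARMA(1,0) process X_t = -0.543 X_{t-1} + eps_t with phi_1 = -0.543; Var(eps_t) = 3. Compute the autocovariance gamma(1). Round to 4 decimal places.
\gamma(1) = -2.3101

Multiply the model equation by X_{t-k} and take expectations. With theta_0 = psi_0 = 1 and psi_j the MA(infinity) weights, this gives
  gamma(k) - sum_i phi_i gamma(k-i) = c_k,
  c_k = sigma^2 * sum_{j=k..q} theta_j psi_{j-k}   (c_k = 0 for k > q),
using gamma(-m) = gamma(m).
Pure AR (q = 0): c_0 = sigma^2 = 3, c_k = 0 for k >= 1.
Equations for k = 0 and k = 1 (AR order 1):
  gamma(0) = phi_1 gamma(1) + c_0
  gamma(1) = phi_1 gamma(0) + c_1
Substituting the second into the first: gamma(0) (1 - phi_1^2) = c_0 + phi_1 c_1, so
  gamma(0) = c_0 / (1 - phi_1^2) = 3 / (1 - (-0.543)^2) = 3 / 0.705151 = 4.254408.
  gamma(1) = phi_1 gamma(0) = (-0.543)(4.254408) = -2.310144.
Therefore gamma(1) = -2.3101 (to 4 decimal places).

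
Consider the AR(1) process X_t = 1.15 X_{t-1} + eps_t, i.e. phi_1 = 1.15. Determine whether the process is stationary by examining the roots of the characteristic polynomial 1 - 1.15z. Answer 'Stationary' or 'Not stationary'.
\text{Not stationary}

The AR(p) characteristic polynomial is P(z) = 1 - 1.15z.
Stationarity requires all roots to lie outside the unit circle, i.e. |z| > 1 for every root.
This is linear in z: 1 + (-1.15) z = 0  =>  z = -1/(-1.15) = 0.869565,  |z| = 0.869565.
Moduli of all roots: 0.8696.
All moduli strictly greater than 1? No.
Verdict: Not stationary.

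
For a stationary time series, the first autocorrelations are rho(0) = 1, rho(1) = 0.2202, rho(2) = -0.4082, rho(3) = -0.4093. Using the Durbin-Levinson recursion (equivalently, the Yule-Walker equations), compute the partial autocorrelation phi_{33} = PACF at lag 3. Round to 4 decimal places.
\phi_{33} = -0.2329

The PACF at lag k is phi_{kk}, the last component of the solution
to the Yule-Walker system G_k phi = r_k where
  (G_k)_{ij} = rho(|i - j|), (r_k)_i = rho(i), i,j = 1..k.
Equivalently, Durbin-Levinson gives phi_{kk} iteratively:
  phi_{11} = rho(1)
  phi_{kk} = [rho(k) - sum_{j=1..k-1} phi_{k-1,j} rho(k-j)]
            / [1 - sum_{j=1..k-1} phi_{k-1,j} rho(j)],
  phi_{k,j} = phi_{k-1,j} - phi_{kk} phi_{k-1,k-j},  j = 1..k-1.
Step k = 1:
  phi_11 = rho(1) = 0.2202.
Step k = 2:
  phi_22 = [rho(2) - phi_11 rho(1)] / [1 - phi_11 rho(1)] = [-0.4082 - (0.2202)(0.2202)] / [1 - (0.2202)(0.2202)]
         = -0.45668804 / 0.95151196 = -0.47996.
  Update: phi_21 = phi_11 - phi_22 phi_11 = 0.2202 - (-0.47996)(0.2202) = 0.325887.
Step k = 3:
  phi_33 = [rho(3) - phi_21 rho(2) - phi_22 rho(1)] / [1 - phi_21 rho(1) - phi_22 rho(2)]
    numerator   = -0.4093 - (0.325887)(-0.4082) - (-0.47996)(0.2202) = -0.17058554
    denominator = 1 - (0.325887)(0.2202) - (-0.47996)(-0.4082) = 0.7323198
  phi_33 = -0.17058554 / 0.7323198 = -0.2329.
Therefore phi_{33} = -0.2329.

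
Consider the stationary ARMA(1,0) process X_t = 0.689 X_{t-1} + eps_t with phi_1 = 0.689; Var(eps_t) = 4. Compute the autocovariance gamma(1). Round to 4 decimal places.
\gamma(1) = 5.2467

Multiply the model equation by X_{t-k} and take expectations. With theta_0 = psi_0 = 1 and psi_j the MA(infinity) weights, this gives
  gamma(k) - sum_i phi_i gamma(k-i) = c_k,
  c_k = sigma^2 * sum_{j=k..q} theta_j psi_{j-k}   (c_k = 0 for k > q),
using gamma(-m) = gamma(m).
Pure AR (q = 0): c_0 = sigma^2 = 4, c_k = 0 for k >= 1.
Equations for k = 0 and k = 1 (AR order 1):
  gamma(0) = phi_1 gamma(1) + c_0
  gamma(1) = phi_1 gamma(0) + c_1
Substituting the second into the first: gamma(0) (1 - phi_1^2) = c_0 + phi_1 c_1, so
  gamma(0) = c_0 / (1 - phi_1^2) = 4 / (1 - (0.689)^2) = 4 / 0.525279 = 7.615001.
  gamma(1) = phi_1 gamma(0) = (0.689)(7.615001) = 5.246736.
Therefore gamma(1) = 5.2467 (to 4 decimal places).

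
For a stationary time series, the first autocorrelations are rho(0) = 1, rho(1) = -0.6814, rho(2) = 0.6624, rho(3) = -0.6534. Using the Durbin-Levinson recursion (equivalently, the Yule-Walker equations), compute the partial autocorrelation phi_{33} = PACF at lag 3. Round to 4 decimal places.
\phi_{33} = -0.2529

The PACF at lag k is phi_{kk}, the last component of the solution
to the Yule-Walker system G_k phi = r_k where
  (G_k)_{ij} = rho(|i - j|), (r_k)_i = rho(i), i,j = 1..k.
Equivalently, Durbin-Levinson gives phi_{kk} iteratively:
  phi_{11} = rho(1)
  phi_{kk} = [rho(k) - sum_{j=1..k-1} phi_{k-1,j} rho(k-j)]
            / [1 - sum_{j=1..k-1} phi_{k-1,j} rho(j)],
  phi_{k,j} = phi_{k-1,j} - phi_{kk} phi_{k-1,k-j},  j = 1..k-1.
Step k = 1:
  phi_11 = rho(1) = -0.6814.
Step k = 2:
  phi_22 = [rho(2) - phi_11 rho(1)] / [1 - phi_11 rho(1)] = [0.6624 - (-0.6814)(-0.6814)] / [1 - (-0.6814)(-0.6814)]
         = 0.19809404 / 0.53569404 = 0.36979.
  Update: phi_21 = phi_11 - phi_22 phi_11 = -0.6814 - (0.36979)(-0.6814) = -0.429425.
Step k = 3:
  phi_33 = [rho(3) - phi_21 rho(2) - phi_22 rho(1)] / [1 - phi_21 rho(1) - phi_22 rho(2)]
    numerator   = -0.6534 - (-0.429425)(0.6624) - (0.36979)(-0.6814) = -0.11697402
    denominator = 1 - (-0.429425)(-0.6814) - (0.36979)(0.6624) = 0.46244094
  phi_33 = -0.11697402 / 0.46244094 = -0.2529.
Therefore phi_{33} = -0.2529.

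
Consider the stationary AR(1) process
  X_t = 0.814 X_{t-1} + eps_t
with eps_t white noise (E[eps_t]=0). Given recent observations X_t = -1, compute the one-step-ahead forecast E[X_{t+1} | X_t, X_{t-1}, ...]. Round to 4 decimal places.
E[X_{t+1} \mid \mathcal F_t] = -0.8140

For an AR(p) model X_t = c + sum_i phi_i X_{t-i} + eps_t, the
one-step-ahead conditional mean is
  E[X_{t+1} | X_t, ...] = c + sum_i phi_i X_{t+1-i}.
Substitute known values:
  E[X_{t+1} | ...] = (0.814) * (-1)
                   = -0.8140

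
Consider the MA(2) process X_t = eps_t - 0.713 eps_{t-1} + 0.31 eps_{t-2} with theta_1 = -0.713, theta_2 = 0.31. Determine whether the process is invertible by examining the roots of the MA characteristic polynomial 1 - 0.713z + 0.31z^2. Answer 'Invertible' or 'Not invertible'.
\text{Invertible}

The MA(q) characteristic polynomial is P(z) = 1 - 0.713z + 0.31z^2.
Invertibility requires all roots to lie outside the unit circle, i.e. |z| > 1 for every root.
Set 1 + (-0.713) z + (0.31) z^2 = 0, i.e. a z^2 + b z + c = 0 with a = 0.31, b = -0.713, c = 1.
Discriminant D = b^2 - 4ac = (-0.713)^2 - 4*(0.31)*1 = 0.508369 - (1.24) = -0.731631.
D < 0, so the roots are the complex-conjugate pair z = (-b +/- i sqrt(-D)) / (2a) = 1.15 +/- 1.3796i.
For a conjugate pair |z|^2 = z * conj(z) = (product of roots) = c/a = 1/(0.31) = 3.225806, so |z| = sqrt(3.225806) = 1.7961 for both roots.
Moduli of all roots: 1.7961, 1.7961.
All moduli strictly greater than 1? Yes.
Verdict: Invertible.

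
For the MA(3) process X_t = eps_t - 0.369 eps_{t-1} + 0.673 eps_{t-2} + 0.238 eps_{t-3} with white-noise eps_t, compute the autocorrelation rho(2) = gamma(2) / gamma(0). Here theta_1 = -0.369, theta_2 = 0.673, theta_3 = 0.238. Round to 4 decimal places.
\rho(2) = 0.3556

For an MA(q) process with theta_0 = 1, the autocovariance is
  gamma(k) = sigma^2 * sum_{i=0..q-k} theta_i * theta_{i+k},
and rho(k) = gamma(k) / gamma(0). Sigma^2 cancels.
  numerator   = (1)*(0.673) + (-0.369)*(0.238) = 0.585178.
  denominator = (1)^2 + (-0.369)^2 + (0.673)^2 + (0.238)^2 = 1.645734.
  rho(2) = 0.585178 / 1.645734 = 0.3556.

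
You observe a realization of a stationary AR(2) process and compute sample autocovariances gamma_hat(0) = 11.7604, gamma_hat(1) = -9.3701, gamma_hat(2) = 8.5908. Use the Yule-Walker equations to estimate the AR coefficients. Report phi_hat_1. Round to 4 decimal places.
\hat\phi_{1} = -0.5880

The Yule-Walker equations for an AR(p) process read, in matrix form,
  Gamma_p phi = r_p,   with   (Gamma_p)_{ij} = gamma(|i - j|),
                       (r_p)_i = gamma(i),   i,j = 1..p.
Substitute the sample gammas (Toeplitz matrix and right-hand side of size 2):
  Gamma_p = [[11.7604, -9.3701], [-9.3701, 11.7604]]
  r_p     = [-9.3701, 8.5908]
Written out:
  11.7604 phi_1 - 9.3701 phi_2 = -9.3701
  -9.3701 phi_1 + 11.7604 phi_2 = 8.5908
Solve by Cramer's rule:
  det = gamma(0)^2 - gamma(1)^2 = (11.7604)^2 - (-9.3701)^2 = 138.30700816 - 87.79877401 = 50.50823415
  phi_hat_1 = [gamma(1) gamma(0) - gamma(1) gamma(2)] / det = [(-9.3701)(11.7604) - (-9.3701)(8.5908)] / 50.50823415 = -29.69946896 / 50.50823415 = -0.588
  phi_hat_2 = [gamma(0) gamma(2) - gamma(1)^2] / det = [(11.7604)(8.5908) - (-9.3701)^2] / 50.50823415 = 13.23247031 / 50.50823415 = 0.262
So phi_hat = [-0.5880, 0.2620].
Therefore phi_hat_1 = -0.5880.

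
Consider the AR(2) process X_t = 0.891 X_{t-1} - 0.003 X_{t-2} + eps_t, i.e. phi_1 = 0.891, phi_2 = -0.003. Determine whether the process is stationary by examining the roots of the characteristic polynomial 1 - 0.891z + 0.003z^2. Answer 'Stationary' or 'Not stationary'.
\text{Stationary}

The AR(p) characteristic polynomial is P(z) = 1 - 0.891z + 0.003z^2.
Stationarity requires all roots to lie outside the unit circle, i.e. |z| > 1 for every root.
Set 1 + (-0.891) z + (0.003) z^2 = 0, i.e. a z^2 + b z + c = 0 with a = 0.003, b = -0.891, c = 1.
Discriminant D = b^2 - 4ac = (-0.891)^2 - 4*(0.003)*1 = 0.793881 - (0.012) = 0.781881.
D >= 0, so the roots are real: z = (-b +/- sqrt(D)) / (2a) = (0.891 +/- 0.88424) / (0.006).
  z_1 = (0.891 + 0.88424) / (0.006) = 295.8734,   |z_1| = 295.8734.
  z_2 = (0.891 - 0.88424) / (0.006) = 1.1266,   |z_2| = 1.1266.
Moduli of all roots: 295.8734, 1.1266.
All moduli strictly greater than 1? Yes.
Verdict: Stationary.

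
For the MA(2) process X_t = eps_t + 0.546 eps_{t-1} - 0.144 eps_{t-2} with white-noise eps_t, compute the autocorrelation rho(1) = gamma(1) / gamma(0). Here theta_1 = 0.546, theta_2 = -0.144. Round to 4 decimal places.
\rho(1) = 0.3544

For an MA(q) process with theta_0 = 1, the autocovariance is
  gamma(k) = sigma^2 * sum_{i=0..q-k} theta_i * theta_{i+k},
and rho(k) = gamma(k) / gamma(0). Sigma^2 cancels.
  numerator   = (1)*(0.546) + (0.546)*(-0.144) = 0.467376.
  denominator = (1)^2 + (0.546)^2 + (-0.144)^2 = 1.318852.
  rho(1) = 0.467376 / 1.318852 = 0.3544.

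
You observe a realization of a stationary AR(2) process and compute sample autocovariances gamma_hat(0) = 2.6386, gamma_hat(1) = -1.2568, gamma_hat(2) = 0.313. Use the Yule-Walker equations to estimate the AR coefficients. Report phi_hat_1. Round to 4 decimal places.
\hat\phi_{1} = -0.5430

The Yule-Walker equations for an AR(p) process read, in matrix form,
  Gamma_p phi = r_p,   with   (Gamma_p)_{ij} = gamma(|i - j|),
                       (r_p)_i = gamma(i),   i,j = 1..p.
Substitute the sample gammas (Toeplitz matrix and right-hand side of size 2):
  Gamma_p = [[2.6386, -1.2568], [-1.2568, 2.6386]]
  r_p     = [-1.2568, 0.313]
Written out:
  2.6386 phi_1 - 1.2568 phi_2 = -1.2568
  -1.2568 phi_1 + 2.6386 phi_2 = 0.313
Solve by Cramer's rule:
  det = gamma(0)^2 - gamma(1)^2 = (2.6386)^2 - (-1.2568)^2 = 6.96220996 - 1.57954624 = 5.38266372
  phi_hat_1 = [gamma(1) gamma(0) - gamma(1) gamma(2)] / det = [(-1.2568)(2.6386) - (-1.2568)(0.313)] / 5.38266372 = -2.92281408 / 5.38266372 = -0.543
  phi_hat_2 = [gamma(0) gamma(2) - gamma(1)^2] / det = [(2.6386)(0.313) - (-1.2568)^2] / 5.38266372 = -0.75366444 / 5.38266372 = -0.14
So phi_hat = [-0.5430, -0.1400].
Therefore phi_hat_1 = -0.5430.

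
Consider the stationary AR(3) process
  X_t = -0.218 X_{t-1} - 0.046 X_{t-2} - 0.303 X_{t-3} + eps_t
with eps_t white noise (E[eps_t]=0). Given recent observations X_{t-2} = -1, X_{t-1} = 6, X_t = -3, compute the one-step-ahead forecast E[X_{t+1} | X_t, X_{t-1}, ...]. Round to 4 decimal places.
E[X_{t+1} \mid \mathcal F_t] = 0.6810

For an AR(p) model X_t = c + sum_i phi_i X_{t-i} + eps_t, the
one-step-ahead conditional mean is
  E[X_{t+1} | X_t, ...] = c + sum_i phi_i X_{t+1-i}.
Substitute known values:
  E[X_{t+1} | ...] = (-0.218) * (-3) + (-0.046) * (6) + (-0.303) * (-1)
                   = 0.6810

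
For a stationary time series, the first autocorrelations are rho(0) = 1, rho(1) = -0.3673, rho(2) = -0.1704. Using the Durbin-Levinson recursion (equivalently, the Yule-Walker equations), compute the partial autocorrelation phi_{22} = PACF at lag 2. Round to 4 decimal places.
\phi_{22} = -0.3529

The PACF at lag k is phi_{kk}, the last component of the solution
to the Yule-Walker system G_k phi = r_k where
  (G_k)_{ij} = rho(|i - j|), (r_k)_i = rho(i), i,j = 1..k.
Equivalently, Durbin-Levinson gives phi_{kk} iteratively:
  phi_{11} = rho(1)
  phi_{kk} = [rho(k) - sum_{j=1..k-1} phi_{k-1,j} rho(k-j)]
            / [1 - sum_{j=1..k-1} phi_{k-1,j} rho(j)],
  phi_{k,j} = phi_{k-1,j} - phi_{kk} phi_{k-1,k-j},  j = 1..k-1.
Step k = 1:
  phi_11 = rho(1) = -0.3673.
Step k = 2:
  phi_22 = [rho(2) - phi_11 rho(1)] / [1 - phi_11 rho(1)] = [-0.1704 - (-0.3673)(-0.3673)] / [1 - (-0.3673)(-0.3673)]
         = -0.30530929 / 0.86509071 = -0.3529.
Therefore phi_{22} = -0.3529.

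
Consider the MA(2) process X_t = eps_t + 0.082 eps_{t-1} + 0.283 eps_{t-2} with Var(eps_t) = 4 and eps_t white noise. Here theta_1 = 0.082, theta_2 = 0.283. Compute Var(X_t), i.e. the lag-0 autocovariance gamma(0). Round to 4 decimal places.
\gamma(0) = 4.3473

For an MA(q) process X_t = eps_t + sum_i theta_i eps_{t-i} with
Var(eps_t) = sigma^2, the variance is
  gamma(0) = sigma^2 * (1 + sum_i theta_i^2).
  sum_i theta_i^2 = (0.082)^2 + (0.283)^2 = 0.006724 + 0.080089 = 0.086813.
  gamma(0) = 4 * (1 + 0.086813) = 4 * 1.086813 = 4.347252, which rounds to 4.3473.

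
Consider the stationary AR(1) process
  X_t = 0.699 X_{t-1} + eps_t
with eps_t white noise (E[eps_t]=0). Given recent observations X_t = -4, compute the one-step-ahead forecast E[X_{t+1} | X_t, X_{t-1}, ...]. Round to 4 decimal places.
E[X_{t+1} \mid \mathcal F_t] = -2.7960

For an AR(p) model X_t = c + sum_i phi_i X_{t-i} + eps_t, the
one-step-ahead conditional mean is
  E[X_{t+1} | X_t, ...] = c + sum_i phi_i X_{t+1-i}.
Substitute known values:
  E[X_{t+1} | ...] = (0.699) * (-4)
                   = -2.7960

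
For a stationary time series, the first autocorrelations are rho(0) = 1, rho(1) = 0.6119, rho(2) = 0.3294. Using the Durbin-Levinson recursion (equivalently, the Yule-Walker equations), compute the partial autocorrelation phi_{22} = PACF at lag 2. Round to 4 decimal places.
\phi_{22} = -0.0720

The PACF at lag k is phi_{kk}, the last component of the solution
to the Yule-Walker system G_k phi = r_k where
  (G_k)_{ij} = rho(|i - j|), (r_k)_i = rho(i), i,j = 1..k.
Equivalently, Durbin-Levinson gives phi_{kk} iteratively:
  phi_{11} = rho(1)
  phi_{kk} = [rho(k) - sum_{j=1..k-1} phi_{k-1,j} rho(k-j)]
            / [1 - sum_{j=1..k-1} phi_{k-1,j} rho(j)],
  phi_{k,j} = phi_{k-1,j} - phi_{kk} phi_{k-1,k-j},  j = 1..k-1.
Step k = 1:
  phi_11 = rho(1) = 0.6119.
Step k = 2:
  phi_22 = [rho(2) - phi_11 rho(1)] / [1 - phi_11 rho(1)] = [0.3294 - (0.6119)(0.6119)] / [1 - (0.6119)(0.6119)]
         = -0.04502161 / 0.62557839 = -0.072.
Therefore phi_{22} = -0.0720.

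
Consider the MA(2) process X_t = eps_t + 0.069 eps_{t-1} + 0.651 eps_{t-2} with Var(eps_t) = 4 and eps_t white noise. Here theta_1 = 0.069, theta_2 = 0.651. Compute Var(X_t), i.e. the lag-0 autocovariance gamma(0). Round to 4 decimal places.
\gamma(0) = 5.7142

For an MA(q) process X_t = eps_t + sum_i theta_i eps_{t-i} with
Var(eps_t) = sigma^2, the variance is
  gamma(0) = sigma^2 * (1 + sum_i theta_i^2).
  sum_i theta_i^2 = (0.069)^2 + (0.651)^2 = 0.004761 + 0.423801 = 0.428562.
  gamma(0) = 4 * (1 + 0.428562) = 4 * 1.428562 = 5.714248, which rounds to 5.7142.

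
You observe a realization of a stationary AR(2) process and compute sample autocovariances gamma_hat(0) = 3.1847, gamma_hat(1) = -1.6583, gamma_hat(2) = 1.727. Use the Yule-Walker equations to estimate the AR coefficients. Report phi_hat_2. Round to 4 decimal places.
\hat\phi_{2} = 0.3720

The Yule-Walker equations for an AR(p) process read, in matrix form,
  Gamma_p phi = r_p,   with   (Gamma_p)_{ij} = gamma(|i - j|),
                       (r_p)_i = gamma(i),   i,j = 1..p.
Substitute the sample gammas (Toeplitz matrix and right-hand side of size 2):
  Gamma_p = [[3.1847, -1.6583], [-1.6583, 3.1847]]
  r_p     = [-1.6583, 1.727]
Written out:
  3.1847 phi_1 - 1.6583 phi_2 = -1.6583
  -1.6583 phi_1 + 3.1847 phi_2 = 1.727
Solve by Cramer's rule:
  det = gamma(0)^2 - gamma(1)^2 = (3.1847)^2 - (-1.6583)^2 = 10.14231409 - 2.74995889 = 7.3923552
  phi_hat_1 = [gamma(1) gamma(0) - gamma(1) gamma(2)] / det = [(-1.6583)(3.1847) - (-1.6583)(1.727)] / 7.3923552 = -2.41730391 / 7.3923552 = -0.327
  phi_hat_2 = [gamma(0) gamma(2) - gamma(1)^2] / det = [(3.1847)(1.727) - (-1.6583)^2] / 7.3923552 = 2.75001801 / 7.3923552 = 0.372
So phi_hat = [-0.3270, 0.3720].
Therefore phi_hat_2 = 0.3720.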